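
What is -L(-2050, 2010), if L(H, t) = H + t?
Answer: 40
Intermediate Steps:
-L(-2050, 2010) = -(-2050 + 2010) = -1*(-40) = 40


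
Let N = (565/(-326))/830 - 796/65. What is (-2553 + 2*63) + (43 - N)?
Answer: -8342731679/3517540 ≈ -2371.8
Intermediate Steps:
N = -43083681/3517540 (N = (565*(-1/326))*(1/830) - 796*1/65 = -565/326*1/830 - 796/65 = -113/54116 - 796/65 = -43083681/3517540 ≈ -12.248)
(-2553 + 2*63) + (43 - N) = (-2553 + 2*63) + (43 - 1*(-43083681/3517540)) = (-2553 + 126) + (43 + 43083681/3517540) = -2427 + 194337901/3517540 = -8342731679/3517540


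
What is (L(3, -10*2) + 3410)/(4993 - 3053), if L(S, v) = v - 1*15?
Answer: 675/388 ≈ 1.7397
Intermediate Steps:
L(S, v) = -15 + v (L(S, v) = v - 15 = -15 + v)
(L(3, -10*2) + 3410)/(4993 - 3053) = ((-15 - 10*2) + 3410)/(4993 - 3053) = ((-15 - 20) + 3410)/1940 = (-35 + 3410)*(1/1940) = 3375*(1/1940) = 675/388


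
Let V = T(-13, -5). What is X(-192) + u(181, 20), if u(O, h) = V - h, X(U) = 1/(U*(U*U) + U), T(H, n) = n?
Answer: -176952001/7078080 ≈ -25.000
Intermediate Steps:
V = -5
X(U) = 1/(U + U³) (X(U) = 1/(U*U² + U) = 1/(U³ + U) = 1/(U + U³))
u(O, h) = -5 - h
X(-192) + u(181, 20) = 1/(-192 + (-192)³) + (-5 - 1*20) = 1/(-192 - 7077888) + (-5 - 20) = 1/(-7078080) - 25 = -1/7078080 - 25 = -176952001/7078080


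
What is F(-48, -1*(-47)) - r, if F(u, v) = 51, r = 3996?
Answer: -3945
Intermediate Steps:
F(-48, -1*(-47)) - r = 51 - 1*3996 = 51 - 3996 = -3945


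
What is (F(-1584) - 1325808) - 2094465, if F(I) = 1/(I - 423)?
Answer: -6864487912/2007 ≈ -3.4203e+6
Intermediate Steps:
F(I) = 1/(-423 + I)
(F(-1584) - 1325808) - 2094465 = (1/(-423 - 1584) - 1325808) - 2094465 = (1/(-2007) - 1325808) - 2094465 = (-1/2007 - 1325808) - 2094465 = -2660896657/2007 - 2094465 = -6864487912/2007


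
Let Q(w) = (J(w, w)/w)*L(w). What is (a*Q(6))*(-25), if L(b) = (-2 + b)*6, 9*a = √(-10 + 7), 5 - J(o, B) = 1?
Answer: -400*I*√3/9 ≈ -76.98*I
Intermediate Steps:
J(o, B) = 4 (J(o, B) = 5 - 1*1 = 5 - 1 = 4)
a = I*√3/9 (a = √(-10 + 7)/9 = √(-3)/9 = (I*√3)/9 = I*√3/9 ≈ 0.19245*I)
L(b) = -12 + 6*b
Q(w) = 4*(-12 + 6*w)/w (Q(w) = (4/w)*(-12 + 6*w) = 4*(-12 + 6*w)/w)
(a*Q(6))*(-25) = ((I*√3/9)*(24 - 48/6))*(-25) = ((I*√3/9)*(24 - 48*⅙))*(-25) = ((I*√3/9)*(24 - 8))*(-25) = ((I*√3/9)*16)*(-25) = (16*I*√3/9)*(-25) = -400*I*√3/9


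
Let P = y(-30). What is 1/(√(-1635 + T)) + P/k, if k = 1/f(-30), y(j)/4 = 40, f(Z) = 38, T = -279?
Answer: 6080 - I*√1914/1914 ≈ 6080.0 - 0.022858*I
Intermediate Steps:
y(j) = 160 (y(j) = 4*40 = 160)
P = 160
k = 1/38 ≈ 0.026316
1/(√(-1635 + T)) + P/k = 1/(√(-1635 - 279)) + 160/(1/38) = 1/(√(-1914)) + 160*38 = 1/(I*√1914) + 6080 = -I*√1914/1914 + 6080 = 6080 - I*√1914/1914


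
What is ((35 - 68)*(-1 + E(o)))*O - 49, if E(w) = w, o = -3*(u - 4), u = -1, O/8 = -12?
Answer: 44303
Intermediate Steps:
O = -96 (O = 8*(-12) = -96)
o = 15 (o = -3*(-1 - 4) = -3*(-5) = 15)
((35 - 68)*(-1 + E(o)))*O - 49 = ((35 - 68)*(-1 + 15))*(-96) - 49 = -33*14*(-96) - 49 = -462*(-96) - 49 = 44352 - 49 = 44303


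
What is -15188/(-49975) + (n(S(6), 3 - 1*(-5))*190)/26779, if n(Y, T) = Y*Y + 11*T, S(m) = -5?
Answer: 1479682702/1338280525 ≈ 1.1057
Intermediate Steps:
n(Y, T) = Y² + 11*T
-15188/(-49975) + (n(S(6), 3 - 1*(-5))*190)/26779 = -15188/(-49975) + (((-5)² + 11*(3 - 1*(-5)))*190)/26779 = -15188*(-1/49975) + ((25 + 11*(3 + 5))*190)*(1/26779) = 15188/49975 + ((25 + 11*8)*190)*(1/26779) = 15188/49975 + ((25 + 88)*190)*(1/26779) = 15188/49975 + (113*190)*(1/26779) = 15188/49975 + 21470*(1/26779) = 15188/49975 + 21470/26779 = 1479682702/1338280525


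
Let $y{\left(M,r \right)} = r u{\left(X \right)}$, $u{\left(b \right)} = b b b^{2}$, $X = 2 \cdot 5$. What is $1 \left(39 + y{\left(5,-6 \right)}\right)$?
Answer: $-59961$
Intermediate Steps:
$X = 10$
$u{\left(b \right)} = b^{4}$ ($u{\left(b \right)} = b^{2} b^{2} = b^{4}$)
$y{\left(M,r \right)} = 10000 r$ ($y{\left(M,r \right)} = r 10^{4} = r 10000 = 10000 r$)
$1 \left(39 + y{\left(5,-6 \right)}\right) = 1 \left(39 + 10000 \left(-6\right)\right) = 1 \left(39 - 60000\right) = 1 \left(-59961\right) = -59961$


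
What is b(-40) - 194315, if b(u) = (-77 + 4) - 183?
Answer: -194571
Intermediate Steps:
b(u) = -256 (b(u) = -73 - 183 = -256)
b(-40) - 194315 = -256 - 194315 = -194571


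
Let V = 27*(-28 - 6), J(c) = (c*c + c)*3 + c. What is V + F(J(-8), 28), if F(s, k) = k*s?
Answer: 3562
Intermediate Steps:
J(c) = 3*c**2 + 4*c (J(c) = (c**2 + c)*3 + c = (c + c**2)*3 + c = (3*c + 3*c**2) + c = 3*c**2 + 4*c)
V = -918 (V = 27*(-34) = -918)
V + F(J(-8), 28) = -918 + 28*(-8*(4 + 3*(-8))) = -918 + 28*(-8*(4 - 24)) = -918 + 28*(-8*(-20)) = -918 + 28*160 = -918 + 4480 = 3562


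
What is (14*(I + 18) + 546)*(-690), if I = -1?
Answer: -540960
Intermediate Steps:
(14*(I + 18) + 546)*(-690) = (14*(-1 + 18) + 546)*(-690) = (14*17 + 546)*(-690) = (238 + 546)*(-690) = 784*(-690) = -540960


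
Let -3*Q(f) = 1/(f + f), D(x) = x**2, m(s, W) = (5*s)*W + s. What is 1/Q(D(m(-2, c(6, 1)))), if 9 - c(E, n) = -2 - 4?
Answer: -138624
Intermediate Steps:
c(E, n) = 15 (c(E, n) = 9 - (-2 - 4) = 9 - 1*(-6) = 9 + 6 = 15)
m(s, W) = s + 5*W*s (m(s, W) = 5*W*s + s = s + 5*W*s)
Q(f) = -1/(6*f) (Q(f) = -1/(3*(f + f)) = -1/(2*f)/3 = -1/(6*f))
1/Q(D(m(-2, c(6, 1)))) = 1/(-1/(4*(1 + 5*15)**2)/6) = 1/(-1/(4*(1 + 75)**2)/6) = 1/(-1/(6*((-2*76)**2))) = 1/(-1/(6*((-152)**2))) = 1/(-1/6/23104) = 1/(-1/6*1/23104) = 1/(-1/138624) = -138624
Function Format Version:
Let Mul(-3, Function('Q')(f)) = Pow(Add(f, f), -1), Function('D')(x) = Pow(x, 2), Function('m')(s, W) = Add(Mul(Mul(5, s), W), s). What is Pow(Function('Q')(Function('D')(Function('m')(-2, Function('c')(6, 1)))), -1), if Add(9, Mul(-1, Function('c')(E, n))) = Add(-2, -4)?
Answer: -138624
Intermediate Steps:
Function('c')(E, n) = 15 (Function('c')(E, n) = Add(9, Mul(-1, Add(-2, -4))) = Add(9, Mul(-1, -6)) = Add(9, 6) = 15)
Function('m')(s, W) = Add(s, Mul(5, W, s)) (Function('m')(s, W) = Add(Mul(5, W, s), s) = Add(s, Mul(5, W, s)))
Function('Q')(f) = Mul(Rational(-1, 6), Pow(f, -1)) (Function('Q')(f) = Mul(Rational(-1, 3), Pow(Add(f, f), -1)) = Mul(Rational(-1, 3), Pow(Mul(2, f), -1)) = Mul(Rational(-1, 3), Mul(Rational(1, 2), Pow(f, -1))) = Mul(Rational(-1, 6), Pow(f, -1)))
Pow(Function('Q')(Function('D')(Function('m')(-2, Function('c')(6, 1)))), -1) = Pow(Mul(Rational(-1, 6), Pow(Pow(Mul(-2, Add(1, Mul(5, 15))), 2), -1)), -1) = Pow(Mul(Rational(-1, 6), Pow(Pow(Mul(-2, Add(1, 75)), 2), -1)), -1) = Pow(Mul(Rational(-1, 6), Pow(Pow(Mul(-2, 76), 2), -1)), -1) = Pow(Mul(Rational(-1, 6), Pow(Pow(-152, 2), -1)), -1) = Pow(Mul(Rational(-1, 6), Pow(23104, -1)), -1) = Pow(Mul(Rational(-1, 6), Rational(1, 23104)), -1) = Pow(Rational(-1, 138624), -1) = -138624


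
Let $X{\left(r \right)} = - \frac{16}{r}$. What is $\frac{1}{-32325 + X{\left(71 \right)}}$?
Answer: $- \frac{71}{2295091} \approx -3.0936 \cdot 10^{-5}$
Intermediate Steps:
$\frac{1}{-32325 + X{\left(71 \right)}} = \frac{1}{-32325 - \frac{16}{71}} = \frac{1}{- \frac{2295091}{71}} = - \frac{71}{2295091}$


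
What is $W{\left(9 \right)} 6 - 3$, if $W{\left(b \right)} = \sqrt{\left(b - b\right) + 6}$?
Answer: $-3 + 6 \sqrt{6} \approx 11.697$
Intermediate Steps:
$W{\left(b \right)} = \sqrt{6}$ ($W{\left(b \right)} = \sqrt{0 + 6} = \sqrt{6}$)
$W{\left(9 \right)} 6 - 3 = \sqrt{6} \cdot 6 - 3 = 6 \sqrt{6} - 3 = -3 + 6 \sqrt{6}$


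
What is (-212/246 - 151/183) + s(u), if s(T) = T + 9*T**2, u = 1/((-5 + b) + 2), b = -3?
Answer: -48127/30012 ≈ -1.6036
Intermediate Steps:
u = -1/6 (u = 1/((-5 - 3) + 2) = 1/(-8 + 2) = 1/(-6) = -1/6 ≈ -0.16667)
(-212/246 - 151/183) + s(u) = (-212/246 - 151/183) - (1 + 9*(-1/6))/6 = (-212*1/246 - 151*1/183) - (1 - 3/2)/6 = (-106/123 - 151/183) - 1/6*(-1/2) = -4219/2501 + 1/12 = -48127/30012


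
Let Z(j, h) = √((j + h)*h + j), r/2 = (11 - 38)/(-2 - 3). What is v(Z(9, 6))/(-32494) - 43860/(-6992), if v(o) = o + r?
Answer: 890694579/141998780 - 3*√11/32494 ≈ 6.2722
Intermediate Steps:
r = 54/5 (r = 2*((11 - 38)/(-2 - 3)) = 2*(-27/(-5)) = 2*(-27*(-⅕)) = 2*(27/5) = 54/5 ≈ 10.800)
Z(j, h) = √(j + h*(h + j)) (Z(j, h) = √((h + j)*h + j) = √(h*(h + j) + j) = √(j + h*(h + j)))
v(o) = 54/5 + o (v(o) = o + 54/5 = 54/5 + o)
v(Z(9, 6))/(-32494) - 43860/(-6992) = (54/5 + √(9 + 6² + 6*9))/(-32494) - 43860/(-6992) = (54/5 + √(9 + 36 + 54))*(-1/32494) - 43860*(-1/6992) = (54/5 + √99)*(-1/32494) + 10965/1748 = (54/5 + 3*√11)*(-1/32494) + 10965/1748 = (-27/81235 - 3*√11/32494) + 10965/1748 = 890694579/141998780 - 3*√11/32494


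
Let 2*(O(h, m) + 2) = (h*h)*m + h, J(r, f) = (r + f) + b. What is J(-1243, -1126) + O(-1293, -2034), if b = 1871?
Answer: -3400543159/2 ≈ -1.7003e+9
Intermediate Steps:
J(r, f) = 1871 + f + r (J(r, f) = (r + f) + 1871 = (f + r) + 1871 = 1871 + f + r)
O(h, m) = -2 + h/2 + m*h²/2 (O(h, m) = -2 + ((h*h)*m + h)/2 = -2 + (h²*m + h)/2 = -2 + (m*h² + h)/2 = -2 + (h + m*h²)/2 = -2 + (h/2 + m*h²/2) = -2 + h/2 + m*h²/2)
J(-1243, -1126) + O(-1293, -2034) = (1871 - 1126 - 1243) + (-2 + (½)*(-1293) + (½)*(-2034)*(-1293)²) = -498 + (-2 - 1293/2 + (½)*(-2034)*1671849) = -498 + (-2 - 1293/2 - 1700270433) = -498 - 3400542163/2 = -3400543159/2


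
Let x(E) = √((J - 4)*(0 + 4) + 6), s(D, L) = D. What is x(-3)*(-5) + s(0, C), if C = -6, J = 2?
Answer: -5*I*√2 ≈ -7.0711*I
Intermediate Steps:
x(E) = I*√2 (x(E) = √((2 - 4)*(0 + 4) + 6) = √(-2*4 + 6) = √(-8 + 6) = √(-2) = I*√2)
x(-3)*(-5) + s(0, C) = (I*√2)*(-5) + 0 = -5*I*√2 + 0 = -5*I*√2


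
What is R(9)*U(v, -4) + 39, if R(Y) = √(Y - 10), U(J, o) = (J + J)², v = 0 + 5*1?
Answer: 39 + 100*I ≈ 39.0 + 100.0*I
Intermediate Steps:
v = 5 (v = 0 + 5 = 5)
U(J, o) = 4*J² (U(J, o) = (2*J)² = 4*J²)
R(Y) = √(-10 + Y)
R(9)*U(v, -4) + 39 = √(-10 + 9)*(4*5²) + 39 = √(-1)*(4*25) + 39 = I*100 + 39 = 100*I + 39 = 39 + 100*I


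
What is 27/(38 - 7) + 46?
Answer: 1453/31 ≈ 46.871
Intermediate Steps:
27/(38 - 7) + 46 = 27/31 + 46 = 1453/31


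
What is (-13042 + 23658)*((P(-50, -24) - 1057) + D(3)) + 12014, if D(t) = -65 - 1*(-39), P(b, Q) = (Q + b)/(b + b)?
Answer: -286931454/25 ≈ -1.1477e+7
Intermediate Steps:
P(b, Q) = (Q + b)/(2*b) (P(b, Q) = (Q + b)/((2*b)) = (Q + b)*(1/(2*b)) = (Q + b)/(2*b))
D(t) = -26 (D(t) = -65 + 39 = -26)
(-13042 + 23658)*((P(-50, -24) - 1057) + D(3)) + 12014 = (-13042 + 23658)*(((1/2)*(-24 - 50)/(-50) - 1057) - 26) + 12014 = 10616*(((1/2)*(-1/50)*(-74) - 1057) - 26) + 12014 = 10616*((37/50 - 1057) - 26) + 12014 = 10616*(-52813/50 - 26) + 12014 = 10616*(-54113/50) + 12014 = -287231804/25 + 12014 = -286931454/25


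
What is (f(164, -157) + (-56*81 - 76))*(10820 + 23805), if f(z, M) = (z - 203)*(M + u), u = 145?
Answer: -143486000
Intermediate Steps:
f(z, M) = (-203 + z)*(145 + M) (f(z, M) = (z - 203)*(M + 145) = (-203 + z)*(145 + M))
(f(164, -157) + (-56*81 - 76))*(10820 + 23805) = ((-29435 - 203*(-157) + 145*164 - 157*164) + (-56*81 - 76))*(10820 + 23805) = ((-29435 + 31871 + 23780 - 25748) + (-4536 - 76))*34625 = (468 - 4612)*34625 = -4144*34625 = -143486000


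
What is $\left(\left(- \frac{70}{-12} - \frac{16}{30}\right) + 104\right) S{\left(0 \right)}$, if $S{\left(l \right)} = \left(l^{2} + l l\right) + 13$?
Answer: $\frac{14209}{10} \approx 1420.9$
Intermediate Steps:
$S{\left(l \right)} = 13 + 2 l^{2}$ ($S{\left(l \right)} = \left(l^{2} + l^{2}\right) + 13 = 2 l^{2} + 13 = 13 + 2 l^{2}$)
$\left(\left(- \frac{70}{-12} - \frac{16}{30}\right) + 104\right) S{\left(0 \right)} = \left(\left(- \frac{70}{-12} - \frac{16}{30}\right) + 104\right) \left(13 + 2 \cdot 0^{2}\right) = \left(\left(\left(-70\right) \left(- \frac{1}{12}\right) - \frac{8}{15}\right) + 104\right) \left(13 + 2 \cdot 0\right) = \left(\left(\frac{35}{6} - \frac{8}{15}\right) + 104\right) \left(13 + 0\right) = \left(\frac{53}{10} + 104\right) 13 = \frac{1093}{10} \cdot 13 = \frac{14209}{10}$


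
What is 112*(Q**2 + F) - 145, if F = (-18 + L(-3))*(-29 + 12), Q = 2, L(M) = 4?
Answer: 26959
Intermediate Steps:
F = 238 (F = (-18 + 4)*(-29 + 12) = -14*(-17) = 238)
112*(Q**2 + F) - 145 = 112*(2**2 + 238) - 145 = 112*(4 + 238) - 145 = 112*242 - 145 = 27104 - 145 = 26959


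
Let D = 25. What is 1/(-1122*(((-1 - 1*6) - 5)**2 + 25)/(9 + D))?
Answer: -1/5577 ≈ -0.00017931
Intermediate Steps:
1/(-1122*(((-1 - 1*6) - 5)**2 + 25)/(9 + D)) = 1/(-1122*(((-1 - 1*6) - 5)**2 + 25)/(9 + 25)) = 1/(-1122*(((-1 - 6) - 5)**2 + 25)/34) = 1/(-1122*((-7 - 5)**2 + 25)/34) = 1/(-1122*((-12)**2 + 25)/34) = 1/(-1122*(144 + 25)/34) = 1/(-189618/34) = 1/(-1122*169/34) = 1/(-5577) = -1/5577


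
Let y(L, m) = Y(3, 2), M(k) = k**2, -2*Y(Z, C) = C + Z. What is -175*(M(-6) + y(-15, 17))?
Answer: -11725/2 ≈ -5862.5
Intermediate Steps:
Y(Z, C) = -C/2 - Z/2 (Y(Z, C) = -(C + Z)/2 = -C/2 - Z/2)
y(L, m) = -5/2 (y(L, m) = -1/2*2 - 1/2*3 = -1 - 3/2 = -5/2)
-175*(M(-6) + y(-15, 17)) = -175*((-6)**2 - 5/2) = -175*(36 - 5/2) = -175*67/2 = -11725/2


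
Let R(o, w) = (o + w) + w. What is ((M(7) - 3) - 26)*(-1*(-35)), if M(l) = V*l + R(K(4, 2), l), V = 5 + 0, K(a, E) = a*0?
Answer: 700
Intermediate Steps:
K(a, E) = 0
V = 5
R(o, w) = o + 2*w
M(l) = 7*l (M(l) = 5*l + (0 + 2*l) = 5*l + 2*l = 7*l)
((M(7) - 3) - 26)*(-1*(-35)) = ((7*7 - 3) - 26)*(-1*(-35)) = ((49 - 3) - 26)*35 = (46 - 26)*35 = 20*35 = 700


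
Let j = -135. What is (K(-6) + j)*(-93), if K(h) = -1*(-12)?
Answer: 11439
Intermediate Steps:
K(h) = 12
(K(-6) + j)*(-93) = (12 - 135)*(-93) = -123*(-93) = 11439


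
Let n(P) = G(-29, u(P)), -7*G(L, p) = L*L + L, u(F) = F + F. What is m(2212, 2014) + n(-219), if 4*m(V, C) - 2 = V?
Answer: 875/2 ≈ 437.50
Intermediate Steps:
m(V, C) = ½ + V/4
u(F) = 2*F
G(L, p) = -L/7 - L²/7 (G(L, p) = -(L*L + L)/7 = -(L² + L)/7 = -(L + L²)/7 = -L/7 - L²/7)
n(P) = -116 (n(P) = -⅐*(-29)*(1 - 29) = -⅐*(-29)*(-28) = -116)
m(2212, 2014) + n(-219) = (½ + (¼)*2212) - 116 = (½ + 553) - 116 = 1107/2 - 116 = 875/2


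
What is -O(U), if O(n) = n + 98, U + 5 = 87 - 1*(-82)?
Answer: -262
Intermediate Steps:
U = 164 (U = -5 + (87 - 1*(-82)) = -5 + (87 + 82) = -5 + 169 = 164)
O(n) = 98 + n
-O(U) = -(98 + 164) = -1*262 = -262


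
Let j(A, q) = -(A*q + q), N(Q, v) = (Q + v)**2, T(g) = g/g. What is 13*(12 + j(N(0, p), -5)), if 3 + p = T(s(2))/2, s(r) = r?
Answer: 2509/4 ≈ 627.25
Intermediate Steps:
T(g) = 1
p = -5/2 (p = -3 + 1/2 = -5/2 ≈ -2.5000)
j(A, q) = -q - A*q (j(A, q) = -(q + A*q) = -q - A*q)
13*(12 + j(N(0, p), -5)) = 13*(12 - 1*(-5)*(1 + (0 - 5/2)**2)) = 13*(12 - 1*(-5)*(1 + (-5/2)**2)) = 13*(12 - 1*(-5)*(1 + 25/4)) = 13*(12 - 1*(-5)*29/4) = 13*(12 + 145/4) = 13*(193/4) = 2509/4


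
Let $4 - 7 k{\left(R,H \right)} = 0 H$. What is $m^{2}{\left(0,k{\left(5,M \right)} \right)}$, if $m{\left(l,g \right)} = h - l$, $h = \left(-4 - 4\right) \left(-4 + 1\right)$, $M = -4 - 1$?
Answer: $576$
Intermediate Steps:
$M = -5$
$h = 24$ ($h = \left(-8\right) \left(-3\right) = 24$)
$k{\left(R,H \right)} = \frac{4}{7}$ ($k{\left(R,H \right)} = \frac{4}{7} - \frac{0 H}{7} = \frac{4}{7} - 0 = \frac{4}{7} + 0 = \frac{4}{7}$)
$m{\left(l,g \right)} = 24 - l$
$m^{2}{\left(0,k{\left(5,M \right)} \right)} = \left(24 - 0\right)^{2} = \left(24 + 0\right)^{2} = 24^{2} = 576$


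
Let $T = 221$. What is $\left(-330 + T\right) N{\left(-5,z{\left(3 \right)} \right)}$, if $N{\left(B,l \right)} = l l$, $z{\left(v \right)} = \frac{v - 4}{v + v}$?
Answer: $- \frac{109}{36} \approx -3.0278$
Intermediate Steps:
$z{\left(v \right)} = \frac{-4 + v}{2 v}$
$N{\left(B,l \right)} = l^{2}$
$\left(-330 + T\right) N{\left(-5,z{\left(3 \right)} \right)} = \left(-330 + 221\right) \left(\frac{-4 + 3}{2 \cdot 3}\right)^{2} = - 109 \left(\frac{1}{2} \cdot \frac{1}{3} \left(-1\right)\right)^{2} = - 109 \left(- \frac{1}{6}\right)^{2} = \left(-109\right) \frac{1}{36} = - \frac{109}{36}$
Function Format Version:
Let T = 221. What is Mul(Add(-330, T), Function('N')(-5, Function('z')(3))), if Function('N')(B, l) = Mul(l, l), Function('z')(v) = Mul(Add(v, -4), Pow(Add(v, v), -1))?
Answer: Rational(-109, 36) ≈ -3.0278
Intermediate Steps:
Function('z')(v) = Mul(Rational(1, 2), Pow(v, -1), Add(-4, v)) (Function('z')(v) = Mul(Add(-4, v), Pow(Mul(2, v), -1)) = Mul(Add(-4, v), Mul(Rational(1, 2), Pow(v, -1))) = Mul(Rational(1, 2), Pow(v, -1), Add(-4, v)))
Function('N')(B, l) = Pow(l, 2)
Mul(Add(-330, T), Function('N')(-5, Function('z')(3))) = Mul(Add(-330, 221), Pow(Mul(Rational(1, 2), Pow(3, -1), Add(-4, 3)), 2)) = Mul(-109, Pow(Mul(Rational(1, 2), Rational(1, 3), -1), 2)) = Mul(-109, Pow(Rational(-1, 6), 2)) = Mul(-109, Rational(1, 36)) = Rational(-109, 36)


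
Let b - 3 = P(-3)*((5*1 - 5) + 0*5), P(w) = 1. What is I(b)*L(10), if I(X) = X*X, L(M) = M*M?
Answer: 900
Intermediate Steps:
L(M) = M²
b = 3 (b = 3 + 1*((5*1 - 5) + 0*5) = 3 + 1*((5 - 5) + 0) = 3 + 1*(0 + 0) = 3 + 1*0 = 3 + 0 = 3)
I(X) = X²
I(b)*L(10) = 3²*10² = 9*100 = 900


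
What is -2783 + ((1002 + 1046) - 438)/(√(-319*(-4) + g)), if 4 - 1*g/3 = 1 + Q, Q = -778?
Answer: -2783 + 230*√3619/517 ≈ -2756.2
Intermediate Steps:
g = 2343 (g = 12 - 3*(1 - 778) = 12 - 3*(-777) = 12 + 2331 = 2343)
-2783 + ((1002 + 1046) - 438)/(√(-319*(-4) + g)) = -2783 + ((1002 + 1046) - 438)/(√(-319*(-4) + 2343)) = -2783 + (2048 - 438)/(√(1276 + 2343)) = -2783 + 1610/(√3619) = -2783 + 1610*(√3619/3619) = -2783 + 230*√3619/517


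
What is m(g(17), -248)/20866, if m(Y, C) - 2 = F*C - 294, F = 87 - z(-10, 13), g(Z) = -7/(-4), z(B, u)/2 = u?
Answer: -7710/10433 ≈ -0.73900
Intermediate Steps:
z(B, u) = 2*u
g(Z) = 7/4 (g(Z) = -7*(-¼) = 7/4)
F = 61 (F = 87 - 2*13 = 87 - 1*26 = 87 - 26 = 61)
m(Y, C) = -292 + 61*C (m(Y, C) = 2 + (61*C - 294) = 2 + (-294 + 61*C) = -292 + 61*C)
m(g(17), -248)/20866 = (-292 + 61*(-248))/20866 = (-292 - 15128)*(1/20866) = -15420*1/20866 = -7710/10433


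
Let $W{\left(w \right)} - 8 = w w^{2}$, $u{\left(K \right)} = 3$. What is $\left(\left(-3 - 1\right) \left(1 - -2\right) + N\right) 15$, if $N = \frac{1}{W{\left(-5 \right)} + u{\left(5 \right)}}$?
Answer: $- \frac{6845}{38} \approx -180.13$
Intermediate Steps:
$W{\left(w \right)} = 8 + w^{3}$ ($W{\left(w \right)} = 8 + w w^{2} = 8 + w^{3}$)
$N = - \frac{1}{114}$ ($N = \frac{1}{\left(8 + \left(-5\right)^{3}\right) + 3} = \frac{1}{\left(8 - 125\right) + 3} = \frac{1}{-117 + 3} = \frac{1}{-114} = - \frac{1}{114} \approx -0.0087719$)
$\left(\left(-3 - 1\right) \left(1 - -2\right) + N\right) 15 = \left(\left(-3 - 1\right) \left(1 - -2\right) - \frac{1}{114}\right) 15 = \left(- 4 \left(1 + 2\right) - \frac{1}{114}\right) 15 = \left(\left(-4\right) 3 - \frac{1}{114}\right) 15 = \left(-12 - \frac{1}{114}\right) 15 = \left(- \frac{1369}{114}\right) 15 = - \frac{6845}{38}$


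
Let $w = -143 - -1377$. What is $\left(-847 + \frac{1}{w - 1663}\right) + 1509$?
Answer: $\frac{283997}{429} \approx 662.0$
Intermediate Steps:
$w = 1234$ ($w = -143 + 1377 = 1234$)
$\left(-847 + \frac{1}{w - 1663}\right) + 1509 = \left(-847 + \frac{1}{1234 - 1663}\right) + 1509 = \left(-847 + \frac{1}{-429}\right) + 1509 = \left(-847 - \frac{1}{429}\right) + 1509 = - \frac{363364}{429} + 1509 = \frac{283997}{429}$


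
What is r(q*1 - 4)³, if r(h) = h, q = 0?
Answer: -64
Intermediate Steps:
r(q*1 - 4)³ = (0*1 - 4)³ = (0 - 4)³ = (-4)³ = -64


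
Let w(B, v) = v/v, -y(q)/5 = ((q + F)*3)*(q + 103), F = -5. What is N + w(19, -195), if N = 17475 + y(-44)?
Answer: 60841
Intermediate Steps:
y(q) = -5*(-15 + 3*q)*(103 + q) (y(q) = -5*(q - 5)*3*(q + 103) = -5*(-5 + q)*3*(103 + q) = -5*(-15 + 3*q)*(103 + q))
w(B, v) = 1
N = 60840 (N = 17475 + (7725 - 1470*(-44) - 15*(-44)**2) = 17475 + (7725 + 64680 - 15*1936) = 17475 + (7725 + 64680 - 29040) = 17475 + 43365 = 60840)
N + w(19, -195) = 60840 + 1 = 60841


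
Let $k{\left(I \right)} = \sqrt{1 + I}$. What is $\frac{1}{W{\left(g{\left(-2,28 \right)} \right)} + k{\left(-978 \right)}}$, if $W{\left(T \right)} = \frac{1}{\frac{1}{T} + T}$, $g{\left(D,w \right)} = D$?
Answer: $- \frac{10}{24429} - \frac{25 i \sqrt{977}}{24429} \approx -0.00040935 - 0.031988 i$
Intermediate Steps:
$W{\left(T \right)} = \frac{1}{T + \frac{1}{T}}$
$\frac{1}{W{\left(g{\left(-2,28 \right)} \right)} + k{\left(-978 \right)}} = \frac{1}{- \frac{2}{1 + \left(-2\right)^{2}} + \sqrt{1 - 978}} = \frac{1}{- \frac{2}{1 + 4} + \sqrt{-977}} = \frac{1}{- \frac{2}{5} + i \sqrt{977}}$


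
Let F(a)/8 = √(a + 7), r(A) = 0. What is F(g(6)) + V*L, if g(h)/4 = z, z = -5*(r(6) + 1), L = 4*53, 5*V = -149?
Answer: -31588/5 + 8*I*√13 ≈ -6317.6 + 28.844*I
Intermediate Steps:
V = -149/5 (V = (⅕)*(-149) = -149/5 ≈ -29.800)
L = 212
z = -5 (z = -5*(0 + 1) = -5*1 = -5)
g(h) = -20 (g(h) = 4*(-5) = -20)
F(a) = 8*√(7 + a) (F(a) = 8*√(a + 7) = 8*√(7 + a))
F(g(6)) + V*L = 8*√(7 - 20) - 149/5*212 = 8*√(-13) - 31588/5 = 8*(I*√13) - 31588/5 = 8*I*√13 - 31588/5 = -31588/5 + 8*I*√13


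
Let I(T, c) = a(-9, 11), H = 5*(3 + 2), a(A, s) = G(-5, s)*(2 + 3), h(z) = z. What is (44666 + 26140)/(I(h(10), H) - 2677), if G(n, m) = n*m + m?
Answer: -70806/2897 ≈ -24.441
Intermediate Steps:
G(n, m) = m + m*n (G(n, m) = m*n + m = m + m*n)
a(A, s) = -20*s (a(A, s) = (s*(1 - 5))*(2 + 3) = (s*(-4))*5 = -4*s*5 = -20*s)
H = 25 (H = 5*5 = 25)
I(T, c) = -220 (I(T, c) = -20*11 = -220)
(44666 + 26140)/(I(h(10), H) - 2677) = (44666 + 26140)/(-220 - 2677) = 70806/(-2897) = 70806*(-1/2897) = -70806/2897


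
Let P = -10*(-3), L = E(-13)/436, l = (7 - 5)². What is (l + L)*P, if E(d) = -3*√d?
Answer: 120 - 45*I*√13/218 ≈ 120.0 - 0.74427*I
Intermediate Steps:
l = 4 (l = 2² = 4)
L = -3*I*√13/436 ≈ -0.024809*I
P = 30
(l + L)*P = (4 - 3*I*√13/436)*30 = 120 - 45*I*√13/218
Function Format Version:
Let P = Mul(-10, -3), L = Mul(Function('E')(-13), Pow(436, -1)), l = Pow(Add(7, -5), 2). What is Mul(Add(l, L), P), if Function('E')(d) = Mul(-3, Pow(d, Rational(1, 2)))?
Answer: Add(120, Mul(Rational(-45, 218), I, Pow(13, Rational(1, 2)))) ≈ Add(120.00, Mul(-0.74427, I))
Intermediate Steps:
l = 4 (l = Pow(2, 2) = 4)
L = Mul(Rational(-3, 436), I, Pow(13, Rational(1, 2))) (L = Mul(Mul(-3, Pow(-13, Rational(1, 2))), Pow(436, -1)) = Mul(Mul(-3, Mul(I, Pow(13, Rational(1, 2)))), Rational(1, 436)) = Mul(Mul(-3, I, Pow(13, Rational(1, 2))), Rational(1, 436)) = Mul(Rational(-3, 436), I, Pow(13, Rational(1, 2))) ≈ Mul(-0.024809, I))
P = 30
Mul(Add(l, L), P) = Mul(Add(4, Mul(Rational(-3, 436), I, Pow(13, Rational(1, 2)))), 30) = Add(120, Mul(Rational(-45, 218), I, Pow(13, Rational(1, 2))))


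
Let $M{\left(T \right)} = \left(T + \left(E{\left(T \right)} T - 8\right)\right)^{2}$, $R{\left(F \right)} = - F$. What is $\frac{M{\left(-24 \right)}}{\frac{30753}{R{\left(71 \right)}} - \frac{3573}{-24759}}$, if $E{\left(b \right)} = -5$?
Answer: $- \frac{378141456}{21143329} \approx -17.885$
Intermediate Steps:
$M{\left(T \right)} = \left(-8 - 4 T\right)^{2}$ ($M{\left(T \right)} = \left(T - \left(8 + 5 T\right)\right)^{2} = \left(-8 - 4 T\right)^{2}$)
$\frac{M{\left(-24 \right)}}{\frac{30753}{R{\left(71 \right)}} - \frac{3573}{-24759}} = \frac{16 \left(2 - 24\right)^{2}}{\frac{30753}{\left(-1\right) 71} - \frac{3573}{-24759}} = \frac{16 \left(-22\right)^{2}}{\frac{30753}{-71} - - \frac{397}{2751}} = \frac{16 \cdot 484}{30753 \left(- \frac{1}{71}\right) + \frac{397}{2751}} = \frac{7744}{- \frac{30753}{71} + \frac{397}{2751}} = \frac{7744}{- \frac{84573316}{195321}} = 7744 \left(- \frac{195321}{84573316}\right) = - \frac{378141456}{21143329}$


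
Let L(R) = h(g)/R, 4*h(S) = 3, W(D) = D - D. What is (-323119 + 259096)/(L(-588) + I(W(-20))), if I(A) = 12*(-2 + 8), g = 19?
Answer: -50194032/56447 ≈ -889.22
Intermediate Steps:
W(D) = 0
h(S) = ¾ (h(S) = (¼)*3 = ¾)
I(A) = 72 (I(A) = 12*6 = 72)
L(R) = 3/(4*R)
(-323119 + 259096)/(L(-588) + I(W(-20))) = (-323119 + 259096)/((¾)/(-588) + 72) = -64023/((¾)*(-1/588) + 72) = -64023/(-1/784 + 72) = -64023/56447/784 = -64023*784/56447 = -50194032/56447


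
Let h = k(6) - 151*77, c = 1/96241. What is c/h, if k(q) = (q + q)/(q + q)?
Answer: -1/1118897866 ≈ -8.9374e-10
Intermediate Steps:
k(q) = 1 (k(q) = (2*q)/((2*q)) = (2*q)*(1/(2*q)) = 1)
c = 1/96241 ≈ 1.0391e-5
h = -11626 (h = 1 - 151*77 = 1 - 11627 = -11626)
c/h = (1/96241)/(-11626) = (1/96241)*(-1/11626) = -1/1118897866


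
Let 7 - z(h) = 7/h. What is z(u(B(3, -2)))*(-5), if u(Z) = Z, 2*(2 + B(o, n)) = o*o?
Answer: -21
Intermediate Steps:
B(o, n) = -2 + o**2/2 (B(o, n) = -2 + (o*o)/2 = -2 + o**2/2)
z(h) = 7 - 7/h
z(u(B(3, -2)))*(-5) = (7 - 7/(-2 + (1/2)*3**2))*(-5) = (7 - 7/(-2 + (1/2)*9))*(-5) = (7 - 7/(-2 + 9/2))*(-5) = (7 - 7/5/2)*(-5) = (7 - 7*2/5)*(-5) = (7 - 14/5)*(-5) = (21/5)*(-5) = -21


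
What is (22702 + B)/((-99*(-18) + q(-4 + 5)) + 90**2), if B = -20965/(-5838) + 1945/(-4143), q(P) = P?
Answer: 26150714693/11382784782 ≈ 2.2974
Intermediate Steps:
B = 3595385/1151754 (B = -20965*(-1/5838) + 1945*(-1/4143) = 2995/834 - 1945/4143 = 3595385/1151754 ≈ 3.1217)
(22702 + B)/((-99*(-18) + q(-4 + 5)) + 90**2) = (22702 + 3595385/1151754)/((-99*(-18) + (-4 + 5)) + 90**2) = 26150714693/(1151754*((1782 + 1) + 8100)) = 26150714693/(1151754*(1783 + 8100)) = (26150714693/1151754)/9883 = (26150714693/1151754)*(1/9883) = 26150714693/11382784782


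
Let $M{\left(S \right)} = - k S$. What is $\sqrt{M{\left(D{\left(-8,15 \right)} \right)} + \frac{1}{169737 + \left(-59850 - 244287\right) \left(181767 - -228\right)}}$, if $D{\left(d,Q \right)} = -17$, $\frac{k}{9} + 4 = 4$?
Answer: $\frac{i \sqrt{55351243578}}{55351243578} \approx 4.2505 \cdot 10^{-6} i$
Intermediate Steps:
$k = 0$ ($k = -36 + 9 \cdot 4 = -36 + 36 = 0$)
$M{\left(S \right)} = 0$ ($M{\left(S \right)} = \left(-1\right) 0 S = 0 S = 0$)
$\sqrt{M{\left(D{\left(-8,15 \right)} \right)} + \frac{1}{169737 + \left(-59850 - 244287\right) \left(181767 - -228\right)}} = \sqrt{0 + \frac{1}{169737 + \left(-59850 - 244287\right) \left(181767 - -228\right)}} = \sqrt{0 + \frac{1}{169737 - 304137 \left(181767 + \left(302 - 74\right)\right)}} = \sqrt{0 + \frac{1}{169737 - 304137 \left(181767 + 228\right)}} = \sqrt{0 + \frac{1}{169737 - 55351413315}} = \sqrt{0 + \frac{1}{-55351243578}} = \sqrt{0 - \frac{1}{55351243578}} = \sqrt{- \frac{1}{55351243578}} = \frac{i \sqrt{55351243578}}{55351243578}$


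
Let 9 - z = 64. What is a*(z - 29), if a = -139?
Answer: 11676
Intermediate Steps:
z = -55 (z = 9 - 1*64 = 9 - 64 = -55)
a*(z - 29) = -139*(-55 - 29) = -139*(-84) = 11676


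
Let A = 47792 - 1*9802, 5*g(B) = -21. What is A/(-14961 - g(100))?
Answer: -94975/37392 ≈ -2.5400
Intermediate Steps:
g(B) = -21/5 (g(B) = (1/5)*(-21) = -21/5)
A = 37990 (A = 47792 - 9802 = 37990)
A/(-14961 - g(100)) = 37990/(-14961 - 1*(-21/5)) = 37990/(-14961 + 21/5) = 37990/(-74784/5) = 37990*(-5/74784) = -94975/37392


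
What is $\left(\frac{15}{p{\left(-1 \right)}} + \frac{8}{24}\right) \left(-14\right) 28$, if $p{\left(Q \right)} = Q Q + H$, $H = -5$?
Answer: $\frac{4018}{3} \approx 1339.3$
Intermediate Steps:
$p{\left(Q \right)} = -5 + Q^{2}$ ($p{\left(Q \right)} = Q Q - 5 = Q^{2} - 5 = -5 + Q^{2}$)
$\left(\frac{15}{p{\left(-1 \right)}} + \frac{8}{24}\right) \left(-14\right) 28 = \left(\frac{15}{-5 + \left(-1\right)^{2}} + \frac{8}{24}\right) \left(-14\right) 28 = \left(\frac{15}{-5 + 1} + 8 \cdot \frac{1}{24}\right) \left(-14\right) 28 = \left(\frac{15}{-4} + \frac{1}{3}\right) \left(-14\right) 28 = \left(15 \left(- \frac{1}{4}\right) + \frac{1}{3}\right) \left(-14\right) 28 = \left(- \frac{15}{4} + \frac{1}{3}\right) \left(-14\right) 28 = \left(- \frac{41}{12}\right) \left(-14\right) 28 = \frac{287}{6} \cdot 28 = \frac{4018}{3}$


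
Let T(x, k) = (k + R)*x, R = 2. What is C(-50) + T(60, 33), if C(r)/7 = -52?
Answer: 1736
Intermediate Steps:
C(r) = -364 (C(r) = 7*(-52) = -364)
T(x, k) = x*(2 + k) (T(x, k) = (k + 2)*x = (2 + k)*x = x*(2 + k))
C(-50) + T(60, 33) = -364 + 60*(2 + 33) = -364 + 60*35 = -364 + 2100 = 1736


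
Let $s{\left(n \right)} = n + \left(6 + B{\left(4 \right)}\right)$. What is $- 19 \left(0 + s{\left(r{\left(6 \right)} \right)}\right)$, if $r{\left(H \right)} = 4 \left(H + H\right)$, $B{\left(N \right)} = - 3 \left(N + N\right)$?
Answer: $-570$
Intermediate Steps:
$B{\left(N \right)} = - 6 N$ ($B{\left(N \right)} = - 3 \cdot 2 N = - 6 N$)
$r{\left(H \right)} = 8 H$ ($r{\left(H \right)} = 4 \cdot 2 H = 8 H$)
$s{\left(n \right)} = -18 + n$ ($s{\left(n \right)} = n + \left(6 - 24\right) = n - 18 = -18 + n$)
$- 19 \left(0 + s{\left(r{\left(6 \right)} \right)}\right) = - 19 \left(0 + \left(-18 + 8 \cdot 6\right)\right) = - 19 \left(0 + \left(-18 + 48\right)\right) = - 19 \left(0 + 30\right) = \left(-19\right) 30 = -570$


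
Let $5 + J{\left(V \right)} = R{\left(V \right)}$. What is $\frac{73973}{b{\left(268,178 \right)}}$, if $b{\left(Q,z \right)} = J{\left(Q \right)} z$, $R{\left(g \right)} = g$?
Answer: $\frac{73973}{46814} \approx 1.5801$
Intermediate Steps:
$J{\left(V \right)} = -5 + V$
$b{\left(Q,z \right)} = z \left(-5 + Q\right)$ ($b{\left(Q,z \right)} = \left(-5 + Q\right) z = z \left(-5 + Q\right)$)
$\frac{73973}{b{\left(268,178 \right)}} = \frac{73973}{178 \left(-5 + 268\right)} = \frac{73973}{178 \cdot 263} = \frac{73973}{46814}$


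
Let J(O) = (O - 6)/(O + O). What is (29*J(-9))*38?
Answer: 2755/3 ≈ 918.33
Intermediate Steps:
J(O) = (-6 + O)/(2*O) (J(O) = (-6 + O)/((2*O)) = (-6 + O)*(1/(2*O)) = (-6 + O)/(2*O))
(29*J(-9))*38 = (29*((½)*(-6 - 9)/(-9)))*38 = (29*((½)*(-⅑)*(-15)))*38 = (29*(⅚))*38 = (145/6)*38 = 2755/3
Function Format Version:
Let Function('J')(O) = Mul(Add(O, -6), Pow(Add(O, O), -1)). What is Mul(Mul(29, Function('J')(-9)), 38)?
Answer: Rational(2755, 3) ≈ 918.33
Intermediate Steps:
Function('J')(O) = Mul(Rational(1, 2), Pow(O, -1), Add(-6, O)) (Function('J')(O) = Mul(Add(-6, O), Pow(Mul(2, O), -1)) = Mul(Add(-6, O), Mul(Rational(1, 2), Pow(O, -1))) = Mul(Rational(1, 2), Pow(O, -1), Add(-6, O)))
Mul(Mul(29, Function('J')(-9)), 38) = Mul(Mul(29, Mul(Rational(1, 2), Pow(-9, -1), Add(-6, -9))), 38) = Mul(Mul(29, Mul(Rational(1, 2), Rational(-1, 9), -15)), 38) = Mul(Mul(29, Rational(5, 6)), 38) = Mul(Rational(145, 6), 38) = Rational(2755, 3)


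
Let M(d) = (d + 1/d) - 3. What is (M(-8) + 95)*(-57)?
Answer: -38247/8 ≈ -4780.9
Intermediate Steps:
M(d) = -3 + d + 1/d (M(d) = (d + 1/d) - 3 = -3 + d + 1/d)
(M(-8) + 95)*(-57) = ((-3 - 8 + 1/(-8)) + 95)*(-57) = ((-3 - 8 - ⅛) + 95)*(-57) = (-89/8 + 95)*(-57) = (671/8)*(-57) = -38247/8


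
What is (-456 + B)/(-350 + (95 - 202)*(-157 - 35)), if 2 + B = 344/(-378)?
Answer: -43367/1908333 ≈ -0.022725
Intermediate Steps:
B = -550/189 (B = -2 + 344/(-378) = -2 + 344*(-1/378) = -2 - 172/189 = -550/189 ≈ -2.9101)
(-456 + B)/(-350 + (95 - 202)*(-157 - 35)) = (-456 - 550/189)/(-350 + (95 - 202)*(-157 - 35)) = -86734/(189*(-350 - 107*(-192))) = -86734/(189*(-350 + 20544)) = -86734/189/20194 = -86734/189*1/20194 = -43367/1908333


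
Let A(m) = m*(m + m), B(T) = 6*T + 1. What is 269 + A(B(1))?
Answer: 367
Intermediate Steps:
B(T) = 1 + 6*T
A(m) = 2*m² (A(m) = m*(2*m) = 2*m²)
269 + A(B(1)) = 269 + 2*(1 + 6*1)² = 269 + 2*(1 + 6)² = 269 + 2*7² = 269 + 2*49 = 269 + 98 = 367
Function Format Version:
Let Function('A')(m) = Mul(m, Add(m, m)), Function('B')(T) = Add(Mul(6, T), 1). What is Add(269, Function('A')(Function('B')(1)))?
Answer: 367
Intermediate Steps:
Function('B')(T) = Add(1, Mul(6, T))
Function('A')(m) = Mul(2, Pow(m, 2)) (Function('A')(m) = Mul(m, Mul(2, m)) = Mul(2, Pow(m, 2)))
Add(269, Function('A')(Function('B')(1))) = Add(269, Mul(2, Pow(Add(1, Mul(6, 1)), 2))) = Add(269, Mul(2, Pow(Add(1, 6), 2))) = Add(269, Mul(2, Pow(7, 2))) = Add(269, Mul(2, 49)) = Add(269, 98) = 367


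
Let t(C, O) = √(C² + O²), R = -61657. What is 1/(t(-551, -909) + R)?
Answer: -61657/3800455767 - √1129882/3800455767 ≈ -1.6503e-5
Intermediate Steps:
1/(t(-551, -909) + R) = 1/(√((-551)² + (-909)²) - 61657) = 1/(√(303601 + 826281) - 61657) = 1/(√1129882 - 61657) = 1/(-61657 + √1129882)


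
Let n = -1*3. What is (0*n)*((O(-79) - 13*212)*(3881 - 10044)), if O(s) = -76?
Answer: 0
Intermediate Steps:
n = -3
(0*n)*((O(-79) - 13*212)*(3881 - 10044)) = (0*(-3))*((-76 - 13*212)*(3881 - 10044)) = 0*((-76 - 2756)*(-6163)) = 0*(-2832*(-6163)) = 0*17453616 = 0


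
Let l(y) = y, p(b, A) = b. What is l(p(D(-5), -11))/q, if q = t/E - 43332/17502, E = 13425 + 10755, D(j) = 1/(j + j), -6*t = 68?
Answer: 10579959/261991529 ≈ 0.040383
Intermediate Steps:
t = -34/3 (t = -⅙*68 = -34/3 ≈ -11.333)
D(j) = 1/(2*j)
E = 24180
q = -261991529/105799590 (q = -34/3/24180 - 43332/17502 = -34/3*1/24180 - 43332*1/17502 = -17/36270 - 7222/2917 = -261991529/105799590 ≈ -2.4763)
l(p(D(-5), -11))/q = ((½)/(-5))/(-261991529/105799590) = ((½)*(-⅕))*(-105799590/261991529) = -⅒*(-105799590/261991529) = 10579959/261991529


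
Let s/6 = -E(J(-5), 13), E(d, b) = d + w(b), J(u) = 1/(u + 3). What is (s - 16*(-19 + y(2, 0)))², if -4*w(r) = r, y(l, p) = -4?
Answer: 609961/4 ≈ 1.5249e+5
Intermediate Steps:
J(u) = 1/(3 + u)
w(r) = -r/4
E(d, b) = d - b/4
s = 45/2 (s = 6*(-(1/(3 - 5) - ¼*13)) = 6*(-(1/(-2) - 13/4)) = 6*(-(-½ - 13/4)) = 6*(-1*(-15/4)) = 6*(15/4) = 45/2 ≈ 22.500)
(s - 16*(-19 + y(2, 0)))² = (45/2 - 16*(-19 - 4))² = (45/2 - 16*(-23))² = (45/2 + 368)² = (781/2)² = 609961/4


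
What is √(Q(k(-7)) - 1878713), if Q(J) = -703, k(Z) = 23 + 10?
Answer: 6*I*√52206 ≈ 1370.9*I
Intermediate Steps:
k(Z) = 33
√(Q(k(-7)) - 1878713) = √(-703 - 1878713) = √(-1879416) = 6*I*√52206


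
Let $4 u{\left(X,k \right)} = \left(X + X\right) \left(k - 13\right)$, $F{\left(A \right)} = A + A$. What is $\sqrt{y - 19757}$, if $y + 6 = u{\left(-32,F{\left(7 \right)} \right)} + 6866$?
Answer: $i \sqrt{12913} \approx 113.64 i$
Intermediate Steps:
$F{\left(A \right)} = 2 A$
$u{\left(X,k \right)} = \frac{X \left(-13 + k\right)}{2}$ ($u{\left(X,k \right)} = \frac{\left(X + X\right) \left(k - 13\right)}{4} = \frac{2 X \left(-13 + k\right)}{4} = \frac{X \left(-13 + k\right)}{2}$)
$y = 6844$ ($y = -6 + \left(\frac{1}{2} \left(-32\right) \left(-13 + 2 \cdot 7\right) + 6866\right) = -6 + \left(\frac{1}{2} \left(-32\right) \left(-13 + 14\right) + 6866\right) = -6 + \left(\frac{1}{2} \left(-32\right) 1 + 6866\right) = -6 + \left(-16 + 6866\right) = -6 + 6850 = 6844$)
$\sqrt{y - 19757} = \sqrt{6844 - 19757} = \sqrt{-12913} = i \sqrt{12913}$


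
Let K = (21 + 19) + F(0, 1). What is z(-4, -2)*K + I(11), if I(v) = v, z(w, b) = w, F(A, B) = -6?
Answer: -125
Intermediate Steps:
K = 34 (K = (21 + 19) - 6 = 40 - 6 = 34)
z(-4, -2)*K + I(11) = -4*34 + 11 = -136 + 11 = -125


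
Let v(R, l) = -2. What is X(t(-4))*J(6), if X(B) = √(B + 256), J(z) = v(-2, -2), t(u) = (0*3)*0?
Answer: -32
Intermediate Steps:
t(u) = 0 (t(u) = 0*0 = 0)
J(z) = -2
X(B) = √(256 + B)
X(t(-4))*J(6) = √(256 + 0)*(-2) = √256*(-2) = 16*(-2) = -32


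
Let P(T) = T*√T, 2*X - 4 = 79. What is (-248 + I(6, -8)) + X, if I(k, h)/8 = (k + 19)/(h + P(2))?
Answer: -3291/14 - 50*√2/7 ≈ -245.17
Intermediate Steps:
X = 83/2 (X = 2 + (½)*79 = 2 + 79/2 = 83/2 ≈ 41.500)
P(T) = T^(3/2)
I(k, h) = 8*(19 + k)/(h + 2*√2) (I(k, h) = 8*((k + 19)/(h + 2^(3/2))) = 8*((19 + k)/(h + 2*√2)) = 8*(19 + k)/(h + 2*√2))
(-248 + I(6, -8)) + X = (-248 + 8*(19 + 6)/(-8 + 2*√2)) + 83/2 = (-248 + 8*25/(-8 + 2*√2)) + 83/2 = (-248 + 200/(-8 + 2*√2)) + 83/2 = -413/2 + 200/(-8 + 2*√2)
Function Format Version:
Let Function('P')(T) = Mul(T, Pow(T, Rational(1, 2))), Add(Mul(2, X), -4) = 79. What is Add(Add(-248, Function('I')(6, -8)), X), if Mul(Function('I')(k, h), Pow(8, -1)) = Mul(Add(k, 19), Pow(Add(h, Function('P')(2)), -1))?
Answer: Add(Rational(-3291, 14), Mul(Rational(-50, 7), Pow(2, Rational(1, 2)))) ≈ -245.17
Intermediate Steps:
X = Rational(83, 2) (X = Add(2, Mul(Rational(1, 2), 79)) = Add(2, Rational(79, 2)) = Rational(83, 2) ≈ 41.500)
Function('P')(T) = Pow(T, Rational(3, 2))
Function('I')(k, h) = Mul(8, Pow(Add(h, Mul(2, Pow(2, Rational(1, 2)))), -1), Add(19, k)) (Function('I')(k, h) = Mul(8, Mul(Add(k, 19), Pow(Add(h, Pow(2, Rational(3, 2))), -1))) = Mul(8, Mul(Add(19, k), Pow(Add(h, Mul(2, Pow(2, Rational(1, 2)))), -1))) = Mul(8, Mul(Pow(Add(h, Mul(2, Pow(2, Rational(1, 2)))), -1), Add(19, k))) = Mul(8, Pow(Add(h, Mul(2, Pow(2, Rational(1, 2)))), -1), Add(19, k)))
Add(Add(-248, Function('I')(6, -8)), X) = Add(Add(-248, Mul(8, Pow(Add(-8, Mul(2, Pow(2, Rational(1, 2)))), -1), Add(19, 6))), Rational(83, 2)) = Add(Add(-248, Mul(8, Pow(Add(-8, Mul(2, Pow(2, Rational(1, 2)))), -1), 25)), Rational(83, 2)) = Add(Add(-248, Mul(200, Pow(Add(-8, Mul(2, Pow(2, Rational(1, 2)))), -1))), Rational(83, 2)) = Add(Rational(-413, 2), Mul(200, Pow(Add(-8, Mul(2, Pow(2, Rational(1, 2)))), -1)))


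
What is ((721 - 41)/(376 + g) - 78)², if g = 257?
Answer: 2371105636/400689 ≈ 5917.6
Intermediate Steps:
((721 - 41)/(376 + g) - 78)² = ((721 - 41)/(376 + 257) - 78)² = (680/633 - 78)² = (-48694/633)² = 2371105636/400689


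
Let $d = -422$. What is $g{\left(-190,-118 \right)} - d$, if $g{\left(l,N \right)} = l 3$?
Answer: $-148$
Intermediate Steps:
$g{\left(l,N \right)} = 3 l$
$g{\left(-190,-118 \right)} - d = 3 \left(-190\right) - -422 = -570 + 422 = -148$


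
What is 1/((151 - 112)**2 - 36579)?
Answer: -1/35058 ≈ -2.8524e-5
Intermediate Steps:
1/((151 - 112)**2 - 36579) = 1/(39**2 - 36579) = 1/(1521 - 36579) = 1/(-35058) = -1/35058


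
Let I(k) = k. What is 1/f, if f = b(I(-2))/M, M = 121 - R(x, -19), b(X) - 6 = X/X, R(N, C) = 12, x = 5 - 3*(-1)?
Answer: 109/7 ≈ 15.571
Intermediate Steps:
x = 8 (x = 5 + 3 = 8)
b(X) = 7 (b(X) = 6 + X/X = 6 + 1 = 7)
M = 109 (M = 121 - 1*12 = 121 - 12 = 109)
f = 7/109 ≈ 0.064220
1/f = 1/(7/109) = 109/7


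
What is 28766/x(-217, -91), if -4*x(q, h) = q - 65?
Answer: 57532/141 ≈ 408.03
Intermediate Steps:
x(q, h) = 65/4 - q/4 (x(q, h) = -(q - 65)/4 = -(-65 + q)/4 = 65/4 - q/4)
28766/x(-217, -91) = 28766/(65/4 - ¼*(-217)) = 28766/(65/4 + 217/4) = 28766/(141/2) = 28766*(2/141) = 57532/141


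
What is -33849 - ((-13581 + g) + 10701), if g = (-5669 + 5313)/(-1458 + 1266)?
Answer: -1486601/48 ≈ -30971.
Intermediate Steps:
g = 89/48 (g = -356/(-192) = -356*(-1/192) = 89/48 ≈ 1.8542)
-33849 - ((-13581 + g) + 10701) = -33849 - ((-13581 + 89/48) + 10701) = -33849 - (-651799/48 + 10701) = -33849 - 1*(-138151/48) = -33849 + 138151/48 = -1486601/48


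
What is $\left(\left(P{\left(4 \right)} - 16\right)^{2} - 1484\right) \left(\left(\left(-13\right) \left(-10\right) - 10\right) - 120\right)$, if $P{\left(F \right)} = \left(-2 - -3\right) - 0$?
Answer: $0$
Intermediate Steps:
$P{\left(F \right)} = 1$ ($P{\left(F \right)} = \left(-2 + 3\right) + 0 = 1 + 0 = 1$)
$\left(\left(P{\left(4 \right)} - 16\right)^{2} - 1484\right) \left(\left(\left(-13\right) \left(-10\right) - 10\right) - 120\right) = \left(\left(1 - 16\right)^{2} - 1484\right) \left(\left(\left(-13\right) \left(-10\right) - 10\right) - 120\right) = \left(\left(-15\right)^{2} - 1484\right) \left(\left(130 - 10\right) - 120\right) = \left(225 - 1484\right) \left(120 - 120\right) = \left(-1259\right) 0 = 0$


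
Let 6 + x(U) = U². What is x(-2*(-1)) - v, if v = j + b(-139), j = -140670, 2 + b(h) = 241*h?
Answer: 174169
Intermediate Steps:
b(h) = -2 + 241*h
x(U) = -6 + U²
v = -174171 (v = -140670 + (-2 + 241*(-139)) = -140670 + (-2 - 33499) = -140670 - 33501 = -174171)
x(-2*(-1)) - v = (-6 + (-2*(-1))²) - 1*(-174171) = (-6 + 2²) + 174171 = (-6 + 4) + 174171 = -2 + 174171 = 174169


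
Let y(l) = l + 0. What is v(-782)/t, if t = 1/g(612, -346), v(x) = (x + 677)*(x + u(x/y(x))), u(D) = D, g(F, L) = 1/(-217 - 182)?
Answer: -3905/19 ≈ -205.53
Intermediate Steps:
g(F, L) = -1/399 (g(F, L) = 1/(-399) = -1/399)
y(l) = l
v(x) = (1 + x)*(677 + x) (v(x) = (x + 677)*(x + x/x) = (677 + x)*(x + 1) = (677 + x)*(1 + x) = (1 + x)*(677 + x))
t = -399 (t = 1/(-1/399) = -399)
v(-782)/t = (677 + (-782)**2 + 678*(-782))/(-399) = (677 + 611524 - 530196)*(-1/399) = 82005*(-1/399) = -3905/19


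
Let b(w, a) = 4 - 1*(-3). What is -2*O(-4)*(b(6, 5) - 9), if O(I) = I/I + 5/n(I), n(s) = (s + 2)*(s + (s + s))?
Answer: 29/6 ≈ 4.8333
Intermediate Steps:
b(w, a) = 7 (b(w, a) = 4 + 3 = 7)
n(s) = 3*s*(2 + s) (n(s) = (2 + s)*(s + 2*s) = (2 + s)*(3*s) = 3*s*(2 + s))
O(I) = 1 + 5/(3*I*(2 + I)) (O(I) = I/I + 5/((3*I*(2 + I))) = 1 + 5*(1/(3*I*(2 + I))) = 1 + 5/(3*I*(2 + I)))
-2*O(-4)*(b(6, 5) - 9) = -2*(5/3 - 4*(2 - 4))/((-4)*(2 - 4))*(7 - 9) = -2*(-1/4*(5/3 - 4*(-2))/(-2))*(-2) = -2*(-1/4*(-1/2)*(5/3 + 8))*(-2) = -2*(-1/4*(-1/2)*29/3)*(-2) = -29*(-2)/12 = -2*(-29/12) = 29/6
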